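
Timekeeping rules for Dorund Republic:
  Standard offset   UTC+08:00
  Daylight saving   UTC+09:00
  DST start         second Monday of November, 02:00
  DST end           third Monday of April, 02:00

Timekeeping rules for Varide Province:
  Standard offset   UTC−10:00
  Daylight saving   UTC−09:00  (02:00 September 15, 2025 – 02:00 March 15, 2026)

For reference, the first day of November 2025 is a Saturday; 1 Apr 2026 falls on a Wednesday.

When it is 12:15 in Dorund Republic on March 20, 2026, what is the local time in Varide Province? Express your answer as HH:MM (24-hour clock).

17:15

1 November 2025 is a Saturday, so the first Monday is November 3 and the second is November 10.
1 April 2026 is a Wednesday, so the first Monday is April 6 and the third is April 20.
March 20, 2026 lies within the daylight-saving period (10 November 2025 – 20 April 2026), so Dorund Republic is on daylight time, UTC+09:00.
12:15 Dorund Republic − 9h = 03:15 UTC.
At the standard offset (UTC−10:00), 03:15 UTC − 10h = 17:15 Varide Province standard time (rolling into the previous day, 19 March 2026).
Daylight saving runs 15 September 2025 – 15 March 2026; the standard-time date in Varide Province, March 19, 2026, is outside that window, so Varide Province is on standard time at UTC−10:00.
03:15 UTC − 10h = 17:15 Varide Province (rolling into the previous day, 19 March 2026).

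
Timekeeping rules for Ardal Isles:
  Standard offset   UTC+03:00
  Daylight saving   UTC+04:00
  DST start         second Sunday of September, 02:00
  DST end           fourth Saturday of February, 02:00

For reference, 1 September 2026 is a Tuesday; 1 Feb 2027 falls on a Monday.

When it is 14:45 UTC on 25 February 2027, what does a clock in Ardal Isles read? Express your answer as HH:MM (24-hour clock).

1 September 2026 is a Tuesday, so the first Sunday is September 6 and the second is September 13.
1 February 2027 is a Monday, so the first Saturday is February 6 and the fourth is February 27.
At the standard offset (UTC+03:00), 14:45 UTC + 3h = 17:45 Ardal Isles standard time.
Daylight saving runs 13 September 2026 – 27 February 2027; the standard-time date in Ardal Isles, 25 February 2027, is inside that window, so Ardal Isles is at UTC+04:00.
14:45 UTC + 4h = 18:45 local.

18:45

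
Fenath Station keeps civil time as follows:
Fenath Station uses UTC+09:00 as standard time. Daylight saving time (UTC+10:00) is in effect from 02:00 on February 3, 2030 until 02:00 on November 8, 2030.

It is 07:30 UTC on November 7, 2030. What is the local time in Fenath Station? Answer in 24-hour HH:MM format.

17:30

At the standard offset (UTC+09:00), 07:30 UTC + 9h = 16:30 Fenath Station standard time.
Daylight saving runs 3 February – 8 November; the standard-time date in Fenath Station, November 7, 2030, is inside that window, so Fenath Station is at UTC+10:00.
07:30 UTC + 10h = 17:30 local.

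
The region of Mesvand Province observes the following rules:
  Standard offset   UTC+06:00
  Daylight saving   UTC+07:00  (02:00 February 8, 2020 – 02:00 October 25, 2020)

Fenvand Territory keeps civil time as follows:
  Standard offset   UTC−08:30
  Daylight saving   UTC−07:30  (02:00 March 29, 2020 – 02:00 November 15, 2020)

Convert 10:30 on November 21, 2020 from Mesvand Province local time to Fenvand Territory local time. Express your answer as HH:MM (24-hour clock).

Daylight saving runs 8 February – 25 October; November 21, 2020 is outside that window, so Mesvand Province is on standard time at UTC+06:00.
10:30 Mesvand Province − 6h = 04:30 UTC.
At the standard offset (UTC−08:30), 04:30 UTC − 8h30m = 20:00 Fenvand Territory standard time (rolling into the previous day, 20 November 2020).
The standard-time date in Fenvand Territory, November 20, 2020, does not fall between 29 March and 15 November, so daylight saving is not in effect and Fenvand Territory is at UTC−08:30.
04:30 UTC − 8h30m = 20:00 Fenvand Territory (rolling into the previous day, 20 November 2020).

20:00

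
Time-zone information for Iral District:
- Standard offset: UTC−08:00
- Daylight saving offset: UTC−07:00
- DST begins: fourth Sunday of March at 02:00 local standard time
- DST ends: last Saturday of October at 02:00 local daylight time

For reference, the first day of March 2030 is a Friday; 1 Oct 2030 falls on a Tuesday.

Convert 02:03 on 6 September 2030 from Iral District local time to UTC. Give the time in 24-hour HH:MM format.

1 March 2030 is a Friday, so the first Sunday is March 3 and the fourth is March 24.
1 October 2030 is a Tuesday, so Saturdays fall on 5, 12, 19, 26; the last is October 26.
6 September 2030 lies within the daylight-saving period (24 March – 26 October), so Iral District is on daylight time, UTC−07:00.
02:03 local + 7h = 09:03 UTC.

09:03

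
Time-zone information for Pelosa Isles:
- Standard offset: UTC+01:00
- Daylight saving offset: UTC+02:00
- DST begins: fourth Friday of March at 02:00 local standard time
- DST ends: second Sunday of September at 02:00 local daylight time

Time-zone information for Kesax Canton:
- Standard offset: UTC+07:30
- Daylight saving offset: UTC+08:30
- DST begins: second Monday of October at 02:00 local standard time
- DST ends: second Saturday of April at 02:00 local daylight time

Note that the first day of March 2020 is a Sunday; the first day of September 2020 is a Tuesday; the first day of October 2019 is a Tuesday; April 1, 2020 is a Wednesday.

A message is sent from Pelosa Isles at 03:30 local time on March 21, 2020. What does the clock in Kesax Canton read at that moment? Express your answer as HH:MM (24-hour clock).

1 March 2020 is a Sunday, so the first Friday is March 6 and the fourth is March 27.
1 September 2020 is a Tuesday, so the first Sunday is September 6 and the second is September 13.
March 21, 2020 is outside the daylight-saving period (27 March – 13 September), so Pelosa Isles is on standard time, UTC+01:00.
03:30 Pelosa Isles − 1h = 02:30 UTC.
1 October 2019 is a Tuesday, so the first Monday is October 7 and the second is October 14.
1 April 2020 is a Wednesday, so the first Saturday is April 4 and the second is April 11.
At the standard offset (UTC+07:30), 02:30 UTC + 7h30m = 10:00 Kesax Canton standard time.
Daylight saving runs 14 October 2019 – 11 April 2020; the standard-time date in Kesax Canton, March 21, 2020, is inside that window, so Kesax Canton is at UTC+08:30.
02:30 UTC + 8h30m = 11:00 Kesax Canton.

11:00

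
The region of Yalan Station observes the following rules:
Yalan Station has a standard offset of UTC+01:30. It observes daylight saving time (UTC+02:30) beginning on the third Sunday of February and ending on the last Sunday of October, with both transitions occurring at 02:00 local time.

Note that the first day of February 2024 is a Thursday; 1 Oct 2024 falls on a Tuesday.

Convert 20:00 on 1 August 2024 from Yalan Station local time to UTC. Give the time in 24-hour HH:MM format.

1 February 2024 is a Thursday, so the first Sunday is February 4 and the third is February 18.
1 October 2024 is a Tuesday, so Sundays fall on 6, 13, 20, 27; the last is October 27.
1 August 2024 lies within the daylight-saving period (18 February – 27 October), so Yalan Station is on daylight time, UTC+02:30.
20:00 local − 2h30m = 17:30 UTC.

17:30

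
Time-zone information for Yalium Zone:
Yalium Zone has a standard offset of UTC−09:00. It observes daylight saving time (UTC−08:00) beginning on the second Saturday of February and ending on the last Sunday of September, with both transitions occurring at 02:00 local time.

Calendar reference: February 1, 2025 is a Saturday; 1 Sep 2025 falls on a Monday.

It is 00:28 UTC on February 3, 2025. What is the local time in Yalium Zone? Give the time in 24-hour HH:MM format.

15:28

1 February 2025 is a Saturday, so the first Saturday is February 1 and the second is February 8.
1 September 2025 is a Monday, so Sundays fall on 7, 14, 21, 28; the last is September 28.
At the standard offset (UTC−09:00), 00:28 UTC − 9h = 15:28 Yalium Zone standard time (rolling into the previous day, 2 February 2025).
The standard-time date in Yalium Zone, February 2, 2025, does not fall between 8 February and 28 September, so daylight saving is not in effect and Yalium Zone is at UTC−09:00.
00:28 UTC − 9h = 15:28 local (rolling into the previous day, 2 February 2025).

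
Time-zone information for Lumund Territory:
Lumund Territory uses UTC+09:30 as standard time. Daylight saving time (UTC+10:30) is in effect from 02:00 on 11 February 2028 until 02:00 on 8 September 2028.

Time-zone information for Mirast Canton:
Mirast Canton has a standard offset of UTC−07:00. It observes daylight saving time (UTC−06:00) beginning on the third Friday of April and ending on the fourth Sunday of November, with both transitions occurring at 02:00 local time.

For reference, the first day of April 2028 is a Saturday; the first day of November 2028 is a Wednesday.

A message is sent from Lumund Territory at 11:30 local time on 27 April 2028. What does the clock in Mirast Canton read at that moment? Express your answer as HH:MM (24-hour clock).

27 April 2028 falls between 11 February and 8 September, so daylight saving is in effect and Lumund Territory is at UTC+10:30.
11:30 Lumund Territory − 10h30m = 01:00 UTC.
1 April 2028 is a Saturday, so the first Friday is April 7 and the third is April 21.
1 November 2028 is a Wednesday, so the first Sunday is November 5 and the fourth is November 26.
At the standard offset (UTC−07:00), 01:00 UTC − 7h = 18:00 Mirast Canton standard time (rolling into the previous day, 26 April 2028).
Daylight saving runs 21 April – 26 November; the standard-time date in Mirast Canton, 26 April 2028, is inside that window, so Mirast Canton is at UTC−06:00.
01:00 UTC − 6h = 19:00 Mirast Canton (rolling into the previous day, 26 April 2028).

19:00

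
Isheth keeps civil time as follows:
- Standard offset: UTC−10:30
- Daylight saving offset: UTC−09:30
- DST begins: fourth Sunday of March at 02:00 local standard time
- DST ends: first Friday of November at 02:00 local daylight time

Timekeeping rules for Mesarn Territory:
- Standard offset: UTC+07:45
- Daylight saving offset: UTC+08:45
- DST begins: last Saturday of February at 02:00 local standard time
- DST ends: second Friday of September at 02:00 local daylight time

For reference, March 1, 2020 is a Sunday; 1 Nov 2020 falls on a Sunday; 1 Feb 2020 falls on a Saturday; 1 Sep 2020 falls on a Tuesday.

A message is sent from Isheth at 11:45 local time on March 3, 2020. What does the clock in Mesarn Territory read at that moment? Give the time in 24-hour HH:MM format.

1 March 2020 is a Sunday, so the first Sunday is March 1 and the fourth is March 22.
1 November 2020 is a Sunday, so the first Friday is November 6.
March 3, 2020 does not fall between 22 March and 6 November, so daylight saving is not in effect and Isheth is at UTC−10:30.
11:45 Isheth + 10h30m = 22:15 UTC.
1 February 2020 is a Saturday, so Saturdays fall on 1, 8, 15, 22, 29; the last is February 29.
1 September 2020 is a Tuesday, so the first Friday is September 4 and the second is September 11.
At the standard offset (UTC+07:45), 22:15 UTC + 7h45m = 06:00 Mesarn Territory standard time (rolling into the next day, 4 March 2020).
The standard-time date in Mesarn Territory, March 4, 2020, lies within the daylight-saving period (29 February – 11 September), so Mesarn Territory is on daylight time, UTC+08:45.
22:15 UTC + 8h45m = 07:00 Mesarn Territory (rolling into the next day, 4 March 2020).

07:00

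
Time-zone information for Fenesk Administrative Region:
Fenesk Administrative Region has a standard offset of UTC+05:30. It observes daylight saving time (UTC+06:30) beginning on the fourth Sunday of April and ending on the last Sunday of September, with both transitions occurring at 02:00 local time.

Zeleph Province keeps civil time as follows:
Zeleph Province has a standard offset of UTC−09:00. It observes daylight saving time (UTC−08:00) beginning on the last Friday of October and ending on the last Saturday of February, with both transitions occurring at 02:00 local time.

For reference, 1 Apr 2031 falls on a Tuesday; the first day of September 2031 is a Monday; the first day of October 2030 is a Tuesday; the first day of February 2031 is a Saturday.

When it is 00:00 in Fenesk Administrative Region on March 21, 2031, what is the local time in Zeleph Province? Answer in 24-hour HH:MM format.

1 April 2031 is a Tuesday, so the first Sunday is April 6 and the fourth is April 27.
1 September 2031 is a Monday, so Sundays fall on 7, 14, 21, 28; the last is September 28.
March 21, 2031 is outside the daylight-saving period (27 April – 28 September), so Fenesk Administrative Region is on standard time, UTC+05:30.
00:00 Fenesk Administrative Region − 5h30m = 18:30 UTC (rolling into the previous day, 20 March 2031).
1 October 2030 is a Tuesday, so Fridays fall on 4, 11, 18, 25; the last is October 25.
1 February 2031 is a Saturday, so Saturdays fall on 1, 8, 15, 22; the last is February 22.
At the standard offset (UTC−09:00), 18:30 UTC − 9h = 09:30 Zeleph Province standard time.
Daylight saving runs 25 October 2030 – 22 February 2031; the standard-time date in Zeleph Province, March 20, 2031, is outside that window, so Zeleph Province is on standard time at UTC−09:00.
18:30 UTC − 9h = 09:30 Zeleph Province.

09:30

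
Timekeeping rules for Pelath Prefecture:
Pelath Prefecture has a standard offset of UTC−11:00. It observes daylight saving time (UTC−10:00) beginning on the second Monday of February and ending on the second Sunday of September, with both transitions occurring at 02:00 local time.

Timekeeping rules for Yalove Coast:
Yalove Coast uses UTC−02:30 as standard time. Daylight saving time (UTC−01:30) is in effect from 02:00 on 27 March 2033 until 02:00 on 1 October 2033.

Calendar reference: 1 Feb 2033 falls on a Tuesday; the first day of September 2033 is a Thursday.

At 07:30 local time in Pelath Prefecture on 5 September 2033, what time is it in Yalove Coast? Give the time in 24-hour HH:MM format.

1 February 2033 is a Tuesday, so the first Monday is February 7 and the second is February 14.
1 September 2033 is a Thursday, so the first Sunday is September 4 and the second is September 11.
Daylight saving runs 14 February – 11 September; 5 September 2033 is inside that window, so Pelath Prefecture is at UTC−10:00.
07:30 Pelath Prefecture + 10h = 17:30 UTC.
At the standard offset (UTC−02:30), 17:30 UTC − 2h30m = 15:00 Yalove Coast standard time.
The standard-time date in Yalove Coast, 5 September 2033, falls between 27 March and 1 October, so daylight saving is in effect and Yalove Coast is at UTC−01:30.
17:30 UTC − 1h30m = 16:00 Yalove Coast.

16:00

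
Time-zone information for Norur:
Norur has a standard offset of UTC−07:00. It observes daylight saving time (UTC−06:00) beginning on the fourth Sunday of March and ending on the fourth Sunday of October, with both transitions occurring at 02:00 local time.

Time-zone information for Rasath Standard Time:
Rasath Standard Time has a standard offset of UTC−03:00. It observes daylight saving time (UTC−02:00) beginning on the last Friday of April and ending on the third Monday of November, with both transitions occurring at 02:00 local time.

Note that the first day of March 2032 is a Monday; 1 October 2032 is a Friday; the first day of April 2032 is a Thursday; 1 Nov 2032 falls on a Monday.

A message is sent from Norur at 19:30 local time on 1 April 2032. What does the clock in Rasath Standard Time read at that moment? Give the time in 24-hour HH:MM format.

22:30

1 March 2032 is a Monday, so the first Sunday is March 7 and the fourth is March 28.
1 October 2032 is a Friday, so the first Sunday is October 3 and the fourth is October 24.
Daylight saving runs 28 March – 24 October; 1 April 2032 is inside that window, so Norur is at UTC−06:00.
19:30 Norur + 6h = 01:30 UTC (rolling into the next day, 2 April 2032).
1 April 2032 is a Thursday, so Fridays fall on 2, 9, 16, 23, 30; the last is April 30.
1 November 2032 is a Monday, so the first Monday is November 1 and the third is November 15.
At the standard offset (UTC−03:00), 01:30 UTC − 3h = 22:30 Rasath Standard Time standard time (rolling into the previous day, 1 April 2032).
The standard-time date in Rasath Standard Time, 1 April 2032, does not fall between 30 April and 15 November, so daylight saving is not in effect and Rasath Standard Time is at UTC−03:00.
01:30 UTC − 3h = 22:30 Rasath Standard Time (rolling into the previous day, 1 April 2032).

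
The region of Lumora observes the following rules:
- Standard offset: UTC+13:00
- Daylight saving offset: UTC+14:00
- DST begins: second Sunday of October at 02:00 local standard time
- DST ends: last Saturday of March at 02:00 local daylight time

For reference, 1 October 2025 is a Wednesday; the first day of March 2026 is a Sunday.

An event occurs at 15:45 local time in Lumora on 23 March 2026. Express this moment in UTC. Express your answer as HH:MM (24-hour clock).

1 October 2025 is a Wednesday, so the first Sunday is October 5 and the second is October 12.
1 March 2026 is a Sunday, so Saturdays fall on 7, 14, 21, 28; the last is March 28.
23 March 2026 falls between 12 October 2025 and 28 March 2026, so daylight saving is in effect and Lumora is at UTC+14:00.
15:45 local − 14h = 01:45 UTC.

01:45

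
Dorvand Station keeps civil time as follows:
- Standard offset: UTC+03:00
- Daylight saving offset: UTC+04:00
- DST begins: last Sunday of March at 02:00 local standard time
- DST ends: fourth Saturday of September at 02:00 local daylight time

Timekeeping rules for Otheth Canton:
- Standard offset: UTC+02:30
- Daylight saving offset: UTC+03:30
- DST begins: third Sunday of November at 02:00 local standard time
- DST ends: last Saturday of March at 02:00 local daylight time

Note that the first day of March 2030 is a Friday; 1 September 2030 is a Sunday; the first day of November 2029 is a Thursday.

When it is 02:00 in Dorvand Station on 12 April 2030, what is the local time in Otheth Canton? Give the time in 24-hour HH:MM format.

00:30

1 March 2030 is a Friday, so Sundays fall on 3, 10, 17, 24, 31; the last is March 31.
1 September 2030 is a Sunday, so the first Saturday is September 7 and the fourth is September 28.
12 April 2030 lies within the daylight-saving period (31 March – 28 September), so Dorvand Station is on daylight time, UTC+04:00.
02:00 Dorvand Station − 4h = 22:00 UTC (rolling into the previous day, 11 April 2030).
1 November 2029 is a Thursday, so the first Sunday is November 4 and the third is November 18.
1 March 2030 is a Friday, so Saturdays fall on 2, 9, 16, 23, 30; the last is March 30.
At the standard offset (UTC+02:30), 22:00 UTC + 2h30m = 00:30 Otheth Canton standard time (rolling into the next day, 12 April 2030).
Daylight saving runs 18 November 2029 – 30 March 2030; the standard-time date in Otheth Canton, 12 April 2030, is outside that window, so Otheth Canton is on standard time at UTC+02:30.
22:00 UTC + 2h30m = 00:30 Otheth Canton (rolling into the next day, 12 April 2030).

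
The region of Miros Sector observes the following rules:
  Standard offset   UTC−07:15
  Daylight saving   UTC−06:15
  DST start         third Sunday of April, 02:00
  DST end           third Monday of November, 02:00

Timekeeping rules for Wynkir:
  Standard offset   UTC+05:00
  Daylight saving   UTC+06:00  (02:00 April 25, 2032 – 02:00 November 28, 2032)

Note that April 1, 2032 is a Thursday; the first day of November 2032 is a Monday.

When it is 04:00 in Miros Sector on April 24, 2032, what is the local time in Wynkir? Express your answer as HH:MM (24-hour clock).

1 April 2032 is a Thursday, so the first Sunday is April 4 and the third is April 18.
1 November 2032 is a Monday, so the first Monday is November 1 and the third is November 15.
April 24, 2032 lies within the daylight-saving period (18 April – 15 November), so Miros Sector is on daylight time, UTC−06:15.
04:00 Miros Sector + 6h15m = 10:15 UTC.
At the standard offset (UTC+05:00), 10:15 UTC + 5h = 15:15 Wynkir standard time.
The standard-time date in Wynkir, April 24, 2032, is outside the daylight-saving period (25 April – 28 November), so Wynkir is on standard time, UTC+05:00.
10:15 UTC + 5h = 15:15 Wynkir.

15:15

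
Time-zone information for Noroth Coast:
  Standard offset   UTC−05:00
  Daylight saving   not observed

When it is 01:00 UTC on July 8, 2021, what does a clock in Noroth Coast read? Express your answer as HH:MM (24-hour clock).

20:00

Noroth Coast has no daylight saving, so its offset is UTC−05:00 year-round.
01:00 UTC − 5h = 20:00 local (rolling into the previous day, 7 July 2021).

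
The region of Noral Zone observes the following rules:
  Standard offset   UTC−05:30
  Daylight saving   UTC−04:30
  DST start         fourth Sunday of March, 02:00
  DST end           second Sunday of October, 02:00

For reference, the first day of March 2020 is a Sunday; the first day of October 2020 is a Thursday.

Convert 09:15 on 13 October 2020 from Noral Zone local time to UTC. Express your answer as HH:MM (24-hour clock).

1 March 2020 is a Sunday, so the first Sunday is March 1 and the fourth is March 22.
1 October 2020 is a Thursday, so the first Sunday is October 4 and the second is October 11.
13 October 2020 does not fall between 22 March and 11 October, so daylight saving is not in effect and Noral Zone is at UTC−05:30.
09:15 local + 5h30m = 14:45 UTC.

14:45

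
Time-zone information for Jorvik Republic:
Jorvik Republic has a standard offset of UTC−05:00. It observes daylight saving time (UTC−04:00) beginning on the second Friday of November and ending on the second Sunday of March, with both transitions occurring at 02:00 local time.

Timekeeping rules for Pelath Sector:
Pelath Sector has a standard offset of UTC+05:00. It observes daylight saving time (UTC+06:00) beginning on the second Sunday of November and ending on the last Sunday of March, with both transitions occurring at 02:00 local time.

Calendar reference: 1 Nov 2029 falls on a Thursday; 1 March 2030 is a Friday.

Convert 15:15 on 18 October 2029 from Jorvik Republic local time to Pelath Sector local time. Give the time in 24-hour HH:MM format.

1 November 2029 is a Thursday, so the first Friday is November 2 and the second is November 9.
1 March 2030 is a Friday, so the first Sunday is March 3 and the second is March 10.
18 October 2029 does not fall between 9 November 2029 and 10 March 2030, so daylight saving is not in effect and Jorvik Republic is at UTC−05:00.
15:15 Jorvik Republic + 5h = 20:15 UTC.
1 November 2029 is a Thursday, so the first Sunday is November 4 and the second is November 11.
1 March 2030 is a Friday, so Sundays fall on 3, 10, 17, 24, 31; the last is March 31.
At the standard offset (UTC+05:00), 20:15 UTC + 5h = 01:15 Pelath Sector standard time (rolling into the next day, 19 October 2029).
The standard-time date in Pelath Sector, 19 October 2029, is outside the daylight-saving period (11 November 2029 – 31 March 2030), so Pelath Sector is on standard time, UTC+05:00.
20:15 UTC + 5h = 01:15 Pelath Sector (rolling into the next day, 19 October 2029).

01:15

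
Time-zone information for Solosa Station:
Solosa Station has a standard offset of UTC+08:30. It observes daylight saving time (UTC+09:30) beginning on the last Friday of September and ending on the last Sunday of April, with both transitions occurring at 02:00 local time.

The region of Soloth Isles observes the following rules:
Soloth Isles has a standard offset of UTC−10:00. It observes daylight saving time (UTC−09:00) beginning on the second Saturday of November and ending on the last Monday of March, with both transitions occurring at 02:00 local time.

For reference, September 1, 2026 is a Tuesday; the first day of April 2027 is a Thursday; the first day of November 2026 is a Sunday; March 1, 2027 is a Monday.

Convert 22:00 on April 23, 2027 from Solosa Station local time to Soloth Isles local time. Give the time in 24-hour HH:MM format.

02:30

1 September 2026 is a Tuesday, so Fridays fall on 4, 11, 18, 25; the last is September 25.
1 April 2027 is a Thursday, so Sundays fall on 4, 11, 18, 25; the last is April 25.
April 23, 2027 falls between 25 September 2026 and 25 April 2027, so daylight saving is in effect and Solosa Station is at UTC+09:30.
22:00 Solosa Station − 9h30m = 12:30 UTC.
1 November 2026 is a Sunday, so the first Saturday is November 7 and the second is November 14.
1 March 2027 is a Monday, so Mondays fall on 1, 8, 15, 22, 29; the last is March 29.
At the standard offset (UTC−10:00), 12:30 UTC − 10h = 02:30 Soloth Isles standard time.
Daylight saving runs 14 November 2026 – 29 March 2027; the standard-time date in Soloth Isles, April 23, 2027, is outside that window, so Soloth Isles is on standard time at UTC−10:00.
12:30 UTC − 10h = 02:30 Soloth Isles.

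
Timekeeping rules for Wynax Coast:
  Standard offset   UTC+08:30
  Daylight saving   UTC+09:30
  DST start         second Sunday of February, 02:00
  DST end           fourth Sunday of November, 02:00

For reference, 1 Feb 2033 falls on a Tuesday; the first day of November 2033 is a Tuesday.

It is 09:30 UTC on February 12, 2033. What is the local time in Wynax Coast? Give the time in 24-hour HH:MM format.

1 February 2033 is a Tuesday, so the first Sunday is February 6 and the second is February 13.
1 November 2033 is a Tuesday, so the first Sunday is November 6 and the fourth is November 27.
At the standard offset (UTC+08:30), 09:30 UTC + 8h30m = 18:00 Wynax Coast standard time.
The standard-time date in Wynax Coast, February 12, 2033, does not fall between 13 February and 27 November, so daylight saving is not in effect and Wynax Coast is at UTC+08:30.
09:30 UTC + 8h30m = 18:00 local.

18:00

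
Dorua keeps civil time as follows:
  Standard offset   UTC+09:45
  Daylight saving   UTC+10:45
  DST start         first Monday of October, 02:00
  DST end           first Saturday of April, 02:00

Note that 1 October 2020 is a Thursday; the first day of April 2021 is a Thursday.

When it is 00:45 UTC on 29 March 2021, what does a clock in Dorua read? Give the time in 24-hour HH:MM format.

11:30

1 October 2020 is a Thursday, so the first Monday is October 5.
1 April 2021 is a Thursday, so the first Saturday is April 3.
At the standard offset (UTC+09:45), 00:45 UTC + 9h45m = 10:30 Dorua standard time.
Daylight saving runs 5 October 2020 – 3 April 2021; the standard-time date in Dorua, 29 March 2021, is inside that window, so Dorua is at UTC+10:45.
00:45 UTC + 10h45m = 11:30 local.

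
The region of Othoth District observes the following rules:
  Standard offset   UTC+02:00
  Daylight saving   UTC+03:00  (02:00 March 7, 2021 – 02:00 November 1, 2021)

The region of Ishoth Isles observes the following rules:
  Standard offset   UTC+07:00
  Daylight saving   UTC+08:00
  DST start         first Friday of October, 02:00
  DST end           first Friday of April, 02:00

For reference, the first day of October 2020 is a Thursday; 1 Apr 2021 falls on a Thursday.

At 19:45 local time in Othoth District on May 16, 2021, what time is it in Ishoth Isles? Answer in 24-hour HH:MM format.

May 16, 2021 lies within the daylight-saving period (7 March – 1 November), so Othoth District is on daylight time, UTC+03:00.
19:45 Othoth District − 3h = 16:45 UTC.
1 October 2020 is a Thursday, so the first Friday is October 2.
1 April 2021 is a Thursday, so the first Friday is April 2.
At the standard offset (UTC+07:00), 16:45 UTC + 7h = 23:45 Ishoth Isles standard time.
Daylight saving runs 2 October 2020 – 2 April 2021; the standard-time date in Ishoth Isles, May 16, 2021, is outside that window, so Ishoth Isles is on standard time at UTC+07:00.
16:45 UTC + 7h = 23:45 Ishoth Isles.

23:45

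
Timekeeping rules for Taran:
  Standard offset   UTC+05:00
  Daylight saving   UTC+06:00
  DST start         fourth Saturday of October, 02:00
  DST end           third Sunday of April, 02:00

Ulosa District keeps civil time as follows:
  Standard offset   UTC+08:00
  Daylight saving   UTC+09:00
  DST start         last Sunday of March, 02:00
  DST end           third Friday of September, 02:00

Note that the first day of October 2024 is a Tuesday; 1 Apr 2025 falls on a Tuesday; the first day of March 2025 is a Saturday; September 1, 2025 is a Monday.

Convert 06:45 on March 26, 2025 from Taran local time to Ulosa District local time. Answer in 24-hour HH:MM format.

1 October 2024 is a Tuesday, so the first Saturday is October 5 and the fourth is October 26.
1 April 2025 is a Tuesday, so the first Sunday is April 6 and the third is April 20.
March 26, 2025 falls between 26 October 2024 and 20 April 2025, so daylight saving is in effect and Taran is at UTC+06:00.
06:45 Taran − 6h = 00:45 UTC.
1 March 2025 is a Saturday, so Sundays fall on 2, 9, 16, 23, 30; the last is March 30.
1 September 2025 is a Monday, so the first Friday is September 5 and the third is September 19.
At the standard offset (UTC+08:00), 00:45 UTC + 8h = 08:45 Ulosa District standard time.
Daylight saving runs 30 March – 19 September; the standard-time date in Ulosa District, March 26, 2025, is outside that window, so Ulosa District is on standard time at UTC+08:00.
00:45 UTC + 8h = 08:45 Ulosa District.

08:45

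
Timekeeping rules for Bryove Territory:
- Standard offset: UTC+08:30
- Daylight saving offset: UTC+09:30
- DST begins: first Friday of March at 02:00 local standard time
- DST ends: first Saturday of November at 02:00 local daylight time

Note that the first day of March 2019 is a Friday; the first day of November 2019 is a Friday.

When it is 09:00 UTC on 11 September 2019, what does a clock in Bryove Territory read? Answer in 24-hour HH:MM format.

18:30

1 March 2019 is a Friday, so the first Friday is March 1.
1 November 2019 is a Friday, so the first Saturday is November 2.
At the standard offset (UTC+08:30), 09:00 UTC + 8h30m = 17:30 Bryove Territory standard time.
The standard-time date in Bryove Territory, 11 September 2019, lies within the daylight-saving period (1 March – 2 November), so Bryove Territory is on daylight time, UTC+09:30.
09:00 UTC + 9h30m = 18:30 local.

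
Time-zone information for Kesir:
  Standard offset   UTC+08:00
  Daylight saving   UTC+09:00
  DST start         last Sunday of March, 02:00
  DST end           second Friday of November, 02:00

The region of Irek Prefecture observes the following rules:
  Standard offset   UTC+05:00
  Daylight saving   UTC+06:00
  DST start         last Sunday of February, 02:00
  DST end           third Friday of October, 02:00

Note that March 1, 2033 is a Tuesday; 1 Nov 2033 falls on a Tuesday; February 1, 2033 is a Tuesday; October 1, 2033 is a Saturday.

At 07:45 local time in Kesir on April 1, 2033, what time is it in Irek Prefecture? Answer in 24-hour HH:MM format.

1 March 2033 is a Tuesday, so Sundays fall on 6, 13, 20, 27; the last is March 27.
1 November 2033 is a Tuesday, so the first Friday is November 4 and the second is November 11.
April 1, 2033 lies within the daylight-saving period (27 March – 11 November), so Kesir is on daylight time, UTC+09:00.
07:45 Kesir − 9h = 22:45 UTC (rolling into the previous day, 31 March 2033).
1 February 2033 is a Tuesday, so Sundays fall on 6, 13, 20, 27; the last is February 27.
1 October 2033 is a Saturday, so the first Friday is October 7 and the third is October 21.
At the standard offset (UTC+05:00), 22:45 UTC + 5h = 03:45 Irek Prefecture standard time (rolling into the next day, 1 April 2033).
The standard-time date in Irek Prefecture, April 1, 2033, lies within the daylight-saving period (27 February – 21 October), so Irek Prefecture is on daylight time, UTC+06:00.
22:45 UTC + 6h = 04:45 Irek Prefecture (rolling into the next day, 1 April 2033).

04:45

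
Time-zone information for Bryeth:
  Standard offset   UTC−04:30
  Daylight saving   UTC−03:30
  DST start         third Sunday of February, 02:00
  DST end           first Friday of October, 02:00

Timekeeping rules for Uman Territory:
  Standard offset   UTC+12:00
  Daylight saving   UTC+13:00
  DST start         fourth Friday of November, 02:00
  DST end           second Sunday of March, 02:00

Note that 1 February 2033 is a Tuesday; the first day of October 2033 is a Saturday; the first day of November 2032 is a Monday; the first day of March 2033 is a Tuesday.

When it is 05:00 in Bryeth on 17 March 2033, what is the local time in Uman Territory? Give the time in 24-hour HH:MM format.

1 February 2033 is a Tuesday, so the first Sunday is February 6 and the third is February 20.
1 October 2033 is a Saturday, so the first Friday is October 7.
Daylight saving runs 20 February – 7 October; 17 March 2033 is inside that window, so Bryeth is at UTC−03:30.
05:00 Bryeth + 3h30m = 08:30 UTC.
1 November 2032 is a Monday, so the first Friday is November 5 and the fourth is November 26.
1 March 2033 is a Tuesday, so the first Sunday is March 6 and the second is March 13.
At the standard offset (UTC+12:00), 08:30 UTC + 12h = 20:30 Uman Territory standard time.
Daylight saving runs 26 November 2032 – 13 March 2033; the standard-time date in Uman Territory, 17 March 2033, is outside that window, so Uman Territory is on standard time at UTC+12:00.
08:30 UTC + 12h = 20:30 Uman Territory.

20:30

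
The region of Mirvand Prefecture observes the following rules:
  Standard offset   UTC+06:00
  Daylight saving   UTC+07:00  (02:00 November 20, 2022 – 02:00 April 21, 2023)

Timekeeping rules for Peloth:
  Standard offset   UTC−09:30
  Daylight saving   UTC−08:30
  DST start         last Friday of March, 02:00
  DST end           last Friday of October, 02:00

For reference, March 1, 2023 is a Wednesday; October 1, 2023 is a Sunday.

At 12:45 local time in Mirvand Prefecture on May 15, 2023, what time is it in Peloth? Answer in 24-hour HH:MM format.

May 15, 2023 is outside the daylight-saving period (20 November 2022 – 21 April 2023), so Mirvand Prefecture is on standard time, UTC+06:00.
12:45 Mirvand Prefecture − 6h = 06:45 UTC.
1 March 2023 is a Wednesday, so Fridays fall on 3, 10, 17, 24, 31; the last is March 31.
1 October 2023 is a Sunday, so Fridays fall on 6, 13, 20, 27; the last is October 27.
At the standard offset (UTC−09:30), 06:45 UTC − 9h30m = 21:15 Peloth standard time (rolling into the previous day, 14 May 2023).
Daylight saving runs 31 March – 27 October; the standard-time date in Peloth, May 14, 2023, is inside that window, so Peloth is at UTC−08:30.
06:45 UTC − 8h30m = 22:15 Peloth (rolling into the previous day, 14 May 2023).

22:15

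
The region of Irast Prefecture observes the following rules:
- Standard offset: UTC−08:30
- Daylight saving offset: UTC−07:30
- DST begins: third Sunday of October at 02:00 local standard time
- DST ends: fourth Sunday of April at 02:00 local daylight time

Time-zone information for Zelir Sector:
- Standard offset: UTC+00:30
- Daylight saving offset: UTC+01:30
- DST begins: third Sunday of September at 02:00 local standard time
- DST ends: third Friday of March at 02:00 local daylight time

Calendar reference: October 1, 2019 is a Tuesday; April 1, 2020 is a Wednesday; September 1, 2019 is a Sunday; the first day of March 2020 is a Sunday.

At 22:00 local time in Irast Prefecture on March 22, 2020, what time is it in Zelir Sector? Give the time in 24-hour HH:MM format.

06:00

1 October 2019 is a Tuesday, so the first Sunday is October 6 and the third is October 20.
1 April 2020 is a Wednesday, so the first Sunday is April 5 and the fourth is April 26.
Daylight saving runs 20 October 2019 – 26 April 2020; March 22, 2020 is inside that window, so Irast Prefecture is at UTC−07:30.
22:00 Irast Prefecture + 7h30m = 05:30 UTC (rolling into the next day, 23 March 2020).
1 September 2019 is a Sunday, so the first Sunday is September 1 and the third is September 15.
1 March 2020 is a Sunday, so the first Friday is March 6 and the third is March 20.
At the standard offset (UTC+00:30), 05:30 UTC + 0h30m = 06:00 Zelir Sector standard time.
Daylight saving runs 15 September 2019 – 20 March 2020; the standard-time date in Zelir Sector, March 23, 2020, is outside that window, so Zelir Sector is on standard time at UTC+00:30.
05:30 UTC + 0h30m = 06:00 Zelir Sector.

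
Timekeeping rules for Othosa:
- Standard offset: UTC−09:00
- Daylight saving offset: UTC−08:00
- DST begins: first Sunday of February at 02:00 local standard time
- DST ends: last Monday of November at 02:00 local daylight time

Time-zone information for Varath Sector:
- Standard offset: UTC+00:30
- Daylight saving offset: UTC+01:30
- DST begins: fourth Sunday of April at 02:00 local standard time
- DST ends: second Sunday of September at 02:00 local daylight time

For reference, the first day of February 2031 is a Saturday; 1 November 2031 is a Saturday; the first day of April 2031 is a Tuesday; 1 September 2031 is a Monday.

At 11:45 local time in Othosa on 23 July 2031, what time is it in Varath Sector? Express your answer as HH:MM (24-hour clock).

21:15

1 February 2031 is a Saturday, so the first Sunday is February 2.
1 November 2031 is a Saturday, so Mondays fall on 3, 10, 17, 24; the last is November 24.
Daylight saving runs 2 February – 24 November; 23 July 2031 is inside that window, so Othosa is at UTC−08:00.
11:45 Othosa + 8h = 19:45 UTC.
1 April 2031 is a Tuesday, so the first Sunday is April 6 and the fourth is April 27.
1 September 2031 is a Monday, so the first Sunday is September 7 and the second is September 14.
At the standard offset (UTC+00:30), 19:45 UTC + 0h30m = 20:15 Varath Sector standard time.
Daylight saving runs 27 April – 14 September; the standard-time date in Varath Sector, 23 July 2031, is inside that window, so Varath Sector is at UTC+01:30.
19:45 UTC + 1h30m = 21:15 Varath Sector.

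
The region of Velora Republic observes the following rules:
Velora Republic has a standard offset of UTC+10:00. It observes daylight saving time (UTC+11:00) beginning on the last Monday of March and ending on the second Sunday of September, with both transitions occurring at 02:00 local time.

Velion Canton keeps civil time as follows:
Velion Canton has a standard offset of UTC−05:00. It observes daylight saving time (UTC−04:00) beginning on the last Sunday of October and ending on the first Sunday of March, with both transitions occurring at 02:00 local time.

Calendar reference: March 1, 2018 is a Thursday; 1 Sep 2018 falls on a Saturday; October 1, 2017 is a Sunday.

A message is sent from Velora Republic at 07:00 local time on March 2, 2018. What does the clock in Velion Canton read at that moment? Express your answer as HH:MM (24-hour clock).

1 March 2018 is a Thursday, so Mondays fall on 5, 12, 19, 26; the last is March 26.
1 September 2018 is a Saturday, so the first Sunday is September 2 and the second is September 9.
Daylight saving runs 26 March – 9 September; March 2, 2018 is outside that window, so Velora Republic is on standard time at UTC+10:00.
07:00 Velora Republic − 10h = 21:00 UTC (rolling into the previous day, 1 March 2018).
1 October 2017 is a Sunday, so Sundays fall on 1, 8, 15, 22, 29; the last is October 29.
1 March 2018 is a Thursday, so the first Sunday is March 4.
At the standard offset (UTC−05:00), 21:00 UTC − 5h = 16:00 Velion Canton standard time.
The standard-time date in Velion Canton, March 1, 2018, falls between 29 October 2017 and 4 March 2018, so daylight saving is in effect and Velion Canton is at UTC−04:00.
21:00 UTC − 4h = 17:00 Velion Canton.

17:00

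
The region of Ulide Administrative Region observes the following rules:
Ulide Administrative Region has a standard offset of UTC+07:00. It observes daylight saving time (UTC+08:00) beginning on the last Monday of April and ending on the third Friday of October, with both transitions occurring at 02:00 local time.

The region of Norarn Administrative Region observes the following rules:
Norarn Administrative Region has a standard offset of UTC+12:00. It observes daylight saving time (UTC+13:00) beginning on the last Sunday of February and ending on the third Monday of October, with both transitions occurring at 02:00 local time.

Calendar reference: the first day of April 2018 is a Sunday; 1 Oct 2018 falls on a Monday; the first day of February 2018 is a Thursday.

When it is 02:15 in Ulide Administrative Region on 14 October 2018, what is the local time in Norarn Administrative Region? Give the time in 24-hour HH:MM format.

1 April 2018 is a Sunday, so Mondays fall on 2, 9, 16, 23, 30; the last is April 30.
1 October 2018 is a Monday, so the first Friday is October 5 and the third is October 19.
14 October 2018 falls between 30 April and 19 October, so daylight saving is in effect and Ulide Administrative Region is at UTC+08:00.
02:15 Ulide Administrative Region − 8h = 18:15 UTC (rolling into the previous day, 13 October 2018).
1 February 2018 is a Thursday, so Sundays fall on 4, 11, 18, 25; the last is February 25.
1 October 2018 is a Monday, so the first Monday is October 1 and the third is October 15.
At the standard offset (UTC+12:00), 18:15 UTC + 12h = 06:15 Norarn Administrative Region standard time (rolling into the next day, 14 October 2018).
The standard-time date in Norarn Administrative Region, 14 October 2018, lies within the daylight-saving period (25 February – 15 October), so Norarn Administrative Region is on daylight time, UTC+13:00.
18:15 UTC + 13h = 07:15 Norarn Administrative Region (rolling into the next day, 14 October 2018).

07:15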